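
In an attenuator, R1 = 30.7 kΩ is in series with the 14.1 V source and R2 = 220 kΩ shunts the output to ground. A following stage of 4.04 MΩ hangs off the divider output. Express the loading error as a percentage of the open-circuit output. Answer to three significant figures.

0.662 %

The divider's output (Thévenin) resistance is R1‖R2 = 26.94 kΩ.
Fractional drop under load = R_th/(R_th + R_L) = 26.94 / (26.94 + 4040) = 0.006624.
So the output falls by 0.662 %.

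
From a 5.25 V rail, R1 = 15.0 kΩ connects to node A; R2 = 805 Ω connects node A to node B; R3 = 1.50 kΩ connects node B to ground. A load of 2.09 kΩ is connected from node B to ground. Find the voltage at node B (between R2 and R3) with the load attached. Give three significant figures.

At node B, R3 is in parallel with the load: R3‖R_L = 873.3 Ω.
Below node A the resistance is R2 + (R3‖R_L) = 1678 Ω, so V_A = 5.25 × 1678/16680 = 0.5283 V.
Then V_B = V_A × (R3‖R_L)/(R2 + R3‖R_L) = 0.5283 × 873.3/1678 = 0.275 V.

V ≈ 0.275 V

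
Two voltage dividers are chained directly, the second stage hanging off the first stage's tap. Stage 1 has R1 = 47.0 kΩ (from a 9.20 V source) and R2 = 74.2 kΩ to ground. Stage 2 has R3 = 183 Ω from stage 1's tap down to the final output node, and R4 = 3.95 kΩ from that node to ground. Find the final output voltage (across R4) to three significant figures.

V_out ≈ 0.676 V

Stage 2 presents R3+R4 = 4133 Ω as a load on stage 1's tap.
Stage 1's lower leg becomes R2‖(R3+R4) = 3915 Ω, so V_mid = 9.20 × 3915/50910 = 0.7074 V.
Stage 2 is itself unloaded: V_out = V_mid × R4/(R3+R4) = 0.7074 × 3950/4133 = 0.676 V.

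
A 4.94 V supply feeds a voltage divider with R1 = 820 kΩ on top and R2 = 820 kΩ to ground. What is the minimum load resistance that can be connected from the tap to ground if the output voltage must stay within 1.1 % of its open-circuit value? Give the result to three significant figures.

R_L(min) ≈ 36.9 MΩ

Output resistance R_th = R1‖R2 = (820 × 820)/1640 = 410.0 kΩ.
The fractional drop is R_th/(R_th + R_L); requiring this ≤ 0.0110 gives R_L ≥ R_th(1/0.0110 − 1) = 410.0 × 89.91 = 36.9 MΩ.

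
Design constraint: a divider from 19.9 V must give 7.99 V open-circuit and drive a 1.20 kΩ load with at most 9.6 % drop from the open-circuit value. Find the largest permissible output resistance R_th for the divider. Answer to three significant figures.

Loading drop = R_th/(R_th + R_L) ≤ 0.0960, so R_th ≤ R_L · ε/(1−ε) = 1.20 kΩ × 0.0960/0.9040 = 127 Ω.
(Any R1, R2 with R2/(R1+R2) = 0.402 and R1‖R2 ≤ 127 Ω will meet the spec.)

R_th ≤ 127 Ω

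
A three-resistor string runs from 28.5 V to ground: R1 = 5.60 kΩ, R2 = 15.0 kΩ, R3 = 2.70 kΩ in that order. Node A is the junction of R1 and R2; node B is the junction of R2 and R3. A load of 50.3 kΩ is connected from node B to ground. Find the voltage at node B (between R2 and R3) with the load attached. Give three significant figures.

At node B, R3 is in parallel with the load: R3‖R_L = 2.562 kΩ.
Below node A the resistance is R2 + (R3‖R_L) = 17.56 kΩ, so V_A = 28.5 × 17.56/23.16 = 21.61 V.
Then V_B = V_A × (R3‖R_L)/(R2 + R3‖R_L) = 21.61 × 2.562/17.56 = 3.15 V.

V ≈ 3.15 V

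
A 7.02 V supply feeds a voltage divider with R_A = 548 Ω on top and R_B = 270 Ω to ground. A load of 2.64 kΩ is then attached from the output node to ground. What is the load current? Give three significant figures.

I_L ≈ 0.821 mA

R_B‖R_L = 244.9 Ω; V_out = 7.02 × 244.9/792.9 = 2.169 V.
I_L = V_out / R_L = 2.169 / 2.64 kΩ = 0.821 mA.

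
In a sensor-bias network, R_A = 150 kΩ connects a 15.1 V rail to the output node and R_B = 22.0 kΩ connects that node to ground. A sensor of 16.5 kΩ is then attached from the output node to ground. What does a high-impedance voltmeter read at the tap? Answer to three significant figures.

The load sits in parallel with R_B: R_B‖R_L = (22.0 × 16.5) / (22.0 + 16.5) = 9.429 kΩ.
V_out = 15.1 × 9.429 / (150 + 9.429) = 15.1 × 9.429/159.4 = 0.893 V.
(Unloaded it would have been 1.93 V.)

V_out ≈ 0.893 V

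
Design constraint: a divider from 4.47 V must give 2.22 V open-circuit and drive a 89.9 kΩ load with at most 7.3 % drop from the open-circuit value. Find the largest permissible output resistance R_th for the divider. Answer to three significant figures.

R_th ≤ 7.08 kΩ

Loading drop = R_th/(R_th + R_L) ≤ 0.0730, so R_th ≤ R_L · ε/(1−ε) = 89.9 kΩ × 0.0730/0.9270 = 7.08 kΩ.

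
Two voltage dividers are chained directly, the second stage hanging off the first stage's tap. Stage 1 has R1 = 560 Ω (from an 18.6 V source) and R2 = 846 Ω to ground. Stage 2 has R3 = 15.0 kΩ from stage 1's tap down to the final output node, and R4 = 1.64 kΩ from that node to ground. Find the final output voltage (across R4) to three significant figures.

V_out ≈ 1.08 V

Stage 2 presents R3+R4 = 16640 Ω as a load on stage 1's tap.
Stage 1's lower leg becomes R2‖(R3+R4) = 805.1 Ω, so V_mid = 18.6 × 805.1/1365 = 10.97 V.
Stage 2 is itself unloaded: V_out = V_mid × R4/(R3+R4) = 10.97 × 1640/16640 = 1.08 V.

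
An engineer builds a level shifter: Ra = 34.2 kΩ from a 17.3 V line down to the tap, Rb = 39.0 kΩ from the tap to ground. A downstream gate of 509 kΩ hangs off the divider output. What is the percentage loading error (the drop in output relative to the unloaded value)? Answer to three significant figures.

The divider's output (Thévenin) resistance is Ra‖Rb = 18.22 kΩ.
Fractional drop under load = R_th/(R_th + R_L) = 18.22 / (18.22 + 509) = 0.03456.
So the output falls by 3.46 %.

3.46 %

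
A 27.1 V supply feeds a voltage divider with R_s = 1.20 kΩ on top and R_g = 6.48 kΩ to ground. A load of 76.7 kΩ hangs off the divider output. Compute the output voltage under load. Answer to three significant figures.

V_out ≈ 22.6 V

The load sits in parallel with R_g: R_g‖R_L = (6.48 × 76.7) / (6.48 + 76.7) = 5.975 kΩ.
V_out = 27.1 × 5.975 / (1.20 + 5.975) = 27.1 × 5.975/7.175 = 22.6 V.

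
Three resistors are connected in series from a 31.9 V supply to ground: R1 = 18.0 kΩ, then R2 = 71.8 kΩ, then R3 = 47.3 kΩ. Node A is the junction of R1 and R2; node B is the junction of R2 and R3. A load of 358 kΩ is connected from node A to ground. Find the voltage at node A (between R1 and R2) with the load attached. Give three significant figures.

V ≈ 26.6 V

Below node A the series string R2+R3 = 119.1 kΩ sits in parallel with the 358 kΩ load: 89.37 kΩ.
V_A = 31.9 × 89.37/(18.0 + 89.37) = 26.6 V.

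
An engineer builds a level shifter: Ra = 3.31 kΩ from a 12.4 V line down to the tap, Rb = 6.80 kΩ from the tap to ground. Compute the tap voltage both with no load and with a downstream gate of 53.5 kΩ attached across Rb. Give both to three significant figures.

Unloaded: 8.34 V; loaded: 8.01 V

Open-circuit: V = 12.4 × 6.80/(3.31 + 6.80) = 8.34 V.
With the load, Rb becomes Rb‖R_L = 6.033 kΩ, so V = 12.4 × 6.033/9.343 = 8.01 V.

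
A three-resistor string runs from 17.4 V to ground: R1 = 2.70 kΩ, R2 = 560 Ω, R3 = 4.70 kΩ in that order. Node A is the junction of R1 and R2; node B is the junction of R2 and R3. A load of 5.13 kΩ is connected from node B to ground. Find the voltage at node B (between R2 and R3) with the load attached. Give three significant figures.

At node B, R3 is in parallel with the load: R3‖R_L = 2453 Ω.
Below node A the resistance is R2 + (R3‖R_L) = 3013 Ω, so V_A = 17.4 × 3013/5713 = 9.176 V.
Then V_B = V_A × (R3‖R_L)/(R2 + R3‖R_L) = 9.176 × 2453/3013 = 7.47 V.

V ≈ 7.47 V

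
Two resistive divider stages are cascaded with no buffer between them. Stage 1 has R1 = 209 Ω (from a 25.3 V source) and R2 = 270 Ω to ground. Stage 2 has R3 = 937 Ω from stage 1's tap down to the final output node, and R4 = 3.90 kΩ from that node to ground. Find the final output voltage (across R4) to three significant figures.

Stage 2 presents R3+R4 = 4837 Ω as a load on stage 1's tap.
Stage 1's lower leg becomes R2‖(R3+R4) = 255.7 Ω, so V_mid = 25.3 × 255.7/464.7 = 13.92 V.
Stage 2 is itself unloaded: V_out = V_mid × R4/(R3+R4) = 13.92 × 3900/4837 = 11.2 V.

V_out ≈ 11.2 V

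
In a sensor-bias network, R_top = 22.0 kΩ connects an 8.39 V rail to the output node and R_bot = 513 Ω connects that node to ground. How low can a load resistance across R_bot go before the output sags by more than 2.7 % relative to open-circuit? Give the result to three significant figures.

Output resistance R_th = R_top‖R_bot = (22000 × 513)/22510 = 501.3 Ω.
The fractional drop is R_th/(R_th + R_L); requiring this ≤ 0.0270 gives R_L ≥ R_th(1/0.0270 − 1) = 501.3 × 36.04 = 18.1 kΩ.

R_L(min) ≈ 18.1 kΩ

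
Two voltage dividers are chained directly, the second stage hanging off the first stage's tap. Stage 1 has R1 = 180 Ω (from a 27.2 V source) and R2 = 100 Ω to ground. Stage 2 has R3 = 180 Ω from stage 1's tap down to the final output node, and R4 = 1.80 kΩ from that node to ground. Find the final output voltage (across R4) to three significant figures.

Stage 2 presents R3+R4 = 1980 Ω as a load on stage 1's tap.
Stage 1's lower leg becomes R2‖(R3+R4) = 95.19 Ω, so V_mid = 27.2 × 95.19/275.2 = 9.409 V.
Stage 2 is itself unloaded: V_out = V_mid × R4/(R3+R4) = 9.409 × 1800/1980 = 8.55 V.

V_out ≈ 8.55 V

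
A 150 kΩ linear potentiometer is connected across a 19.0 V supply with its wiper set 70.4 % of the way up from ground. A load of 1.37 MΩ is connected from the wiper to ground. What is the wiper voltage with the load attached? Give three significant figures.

V ≈ 13.1 V

The wiper splits the pot into (1−α)R = 44.40 kΩ above and αR = 105.6 kΩ below.
Lower section ‖ load = 98.04 kΩ.
V_wiper = 19.0 × 98.04/(44.40 + 98.04) = 13.1 V.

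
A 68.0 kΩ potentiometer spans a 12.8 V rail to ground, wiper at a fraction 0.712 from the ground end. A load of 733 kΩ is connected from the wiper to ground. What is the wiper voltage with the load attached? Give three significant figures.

The wiper splits the pot into (1−α)R = 19.58 kΩ above and αR = 48.42 kΩ below.
Lower section ‖ load = 45.42 kΩ.
V_wiper = 12.8 × 45.42/(19.58 + 45.42) = 8.94 V.

V ≈ 8.94 V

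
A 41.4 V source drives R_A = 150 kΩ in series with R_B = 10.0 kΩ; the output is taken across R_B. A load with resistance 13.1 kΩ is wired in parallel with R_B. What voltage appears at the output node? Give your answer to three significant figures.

The load sits in parallel with R_B: R_B‖R_L = (10.0 × 13.1) / (10.0 + 13.1) = 5.671 kΩ.
V_out = 41.4 × 5.671 / (150 + 5.671) = 41.4 × 5.671/155.7 = 1.51 V.
(Unloaded it would have been 2.59 V.)

V_out ≈ 1.51 V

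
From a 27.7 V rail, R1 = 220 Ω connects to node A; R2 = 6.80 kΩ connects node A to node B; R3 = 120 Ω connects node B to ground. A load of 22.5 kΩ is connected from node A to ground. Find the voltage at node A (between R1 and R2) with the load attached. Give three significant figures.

Below node A the series string R2+R3 = 6920 Ω sits in parallel with the 22500 Ω load: 5292 Ω.
V_A = 27.7 × 5292/(220 + 5292) = 26.6 V.

V ≈ 26.6 V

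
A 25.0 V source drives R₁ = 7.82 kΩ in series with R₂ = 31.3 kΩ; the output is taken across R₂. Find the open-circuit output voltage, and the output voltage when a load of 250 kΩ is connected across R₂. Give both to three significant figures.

Unloaded: 20.0 V; loaded: 19.5 V

Open-circuit: V = 25.0 × 31.3/(7.82 + 31.3) = 20.0 V.
With the load, R₂ becomes R₂‖R_L = 27.82 kΩ, so V = 25.0 × 27.82/35.64 = 19.5 V.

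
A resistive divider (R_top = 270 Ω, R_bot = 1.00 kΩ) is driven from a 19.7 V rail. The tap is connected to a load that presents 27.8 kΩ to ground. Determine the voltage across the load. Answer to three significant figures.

V_out ≈ 15.4 V

The load sits in parallel with R_bot: R_bot‖R_L = (1000 × 27800) / (1000 + 27800) = 965.3 Ω.
V_out = 19.7 × 965.3 / (270 + 965.3) = 19.7 × 965.3/1235 = 15.4 V.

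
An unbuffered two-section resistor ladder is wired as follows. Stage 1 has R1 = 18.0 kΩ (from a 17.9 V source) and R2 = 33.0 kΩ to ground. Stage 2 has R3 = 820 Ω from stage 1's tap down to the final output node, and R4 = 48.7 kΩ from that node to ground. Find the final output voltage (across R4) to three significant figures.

V_out ≈ 9.22 V

Stage 2 presents R3+R4 = 49520 Ω as a load on stage 1's tap.
Stage 1's lower leg becomes R2‖(R3+R4) = 19800 Ω, so V_mid = 17.9 × 19800/37800 = 9.377 V.
Stage 2 is itself unloaded: V_out = V_mid × R4/(R3+R4) = 9.377 × 48700/49520 = 9.22 V.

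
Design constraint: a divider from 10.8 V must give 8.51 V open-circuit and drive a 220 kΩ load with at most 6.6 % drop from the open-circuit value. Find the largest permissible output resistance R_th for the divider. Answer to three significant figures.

Loading drop = R_th/(R_th + R_L) ≤ 0.0660, so R_th ≤ R_L · ε/(1−ε) = 220 kΩ × 0.0660/0.9340 = 15.5 kΩ.
(Any R1, R2 with R2/(R1+R2) = 0.788 and R1‖R2 ≤ 15.5 kΩ will meet the spec.)

R_th ≤ 15.5 kΩ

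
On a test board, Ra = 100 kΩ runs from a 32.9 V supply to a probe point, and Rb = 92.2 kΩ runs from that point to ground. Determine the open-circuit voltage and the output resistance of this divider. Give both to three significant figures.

V_th is the open-circuit tap voltage: 32.9 × 92.2/(100 + 92.2) = 15.8 V.
With the supply zeroed, Ra and Rb appear in parallel from the tap: R_th = Ra‖Rb = (100 × 92.2)/192.2 = 48.0 kΩ.

V_th = 15.8 V, R_th = 48.0 kΩ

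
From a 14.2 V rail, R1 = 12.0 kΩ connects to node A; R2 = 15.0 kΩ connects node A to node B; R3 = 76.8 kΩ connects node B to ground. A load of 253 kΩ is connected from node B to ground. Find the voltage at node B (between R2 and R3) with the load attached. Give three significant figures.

V ≈ 9.74 V

At node B, R3 is in parallel with the load: R3‖R_L = 58.92 kΩ.
Below node A the resistance is R2 + (R3‖R_L) = 73.92 kΩ, so V_A = 14.2 × 73.92/85.92 = 12.22 V.
Then V_B = V_A × (R3‖R_L)/(R2 + R3‖R_L) = 12.22 × 58.92/73.92 = 9.74 V.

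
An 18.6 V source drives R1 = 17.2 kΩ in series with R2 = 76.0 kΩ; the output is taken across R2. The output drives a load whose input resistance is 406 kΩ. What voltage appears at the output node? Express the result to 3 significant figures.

The load sits in parallel with R2: R2‖R_L = (76.0 × 406) / (76.0 + 406) = 64.02 kΩ.
V_out = 18.6 × 64.02 / (17.2 + 64.02) = 18.6 × 64.02/81.22 = 14.7 V.

V_out ≈ 14.7 V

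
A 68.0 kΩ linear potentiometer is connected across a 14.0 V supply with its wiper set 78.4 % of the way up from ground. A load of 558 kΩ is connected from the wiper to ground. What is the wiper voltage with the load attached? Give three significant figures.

V ≈ 10.8 V

The wiper splits the pot into (1−α)R = 14.69 kΩ above and αR = 53.31 kΩ below.
Lower section ‖ load = 48.66 kΩ.
V_wiper = 14.0 × 48.66/(14.69 + 48.66) = 10.8 V.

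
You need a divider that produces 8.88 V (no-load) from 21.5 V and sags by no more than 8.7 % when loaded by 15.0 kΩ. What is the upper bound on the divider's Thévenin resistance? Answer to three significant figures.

Loading drop = R_th/(R_th + R_L) ≤ 0.0870, so R_th ≤ R_L · ε/(1−ε) = 15.0 kΩ × 0.0870/0.9130 = 1.43 kΩ.
(Any R1, R2 with R2/(R1+R2) = 0.413 and R1‖R2 ≤ 1.43 kΩ will meet the spec.)

R_th ≤ 1.43 kΩ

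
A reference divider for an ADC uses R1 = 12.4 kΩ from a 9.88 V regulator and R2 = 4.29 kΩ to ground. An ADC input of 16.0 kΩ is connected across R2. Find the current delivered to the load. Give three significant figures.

I_L ≈ 0.132 mA

R2‖R_L = 3.383 kΩ; V_out = 9.88 × 3.383/15.78 = 2.118 V.
I_L = V_out / R_L = 2.118 / 16.0 kΩ = 0.132 mA.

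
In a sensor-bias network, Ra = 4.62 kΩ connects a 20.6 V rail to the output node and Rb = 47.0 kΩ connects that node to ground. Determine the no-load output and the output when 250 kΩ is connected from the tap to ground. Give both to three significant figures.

Unloaded: 18.8 V; loaded: 18.4 V

Open-circuit: V = 20.6 × 47.0/(4.62 + 47.0) = 18.8 V.
With the load, Rb becomes Rb‖R_L = 39.56 kΩ, so V = 20.6 × 39.56/44.18 = 18.4 V.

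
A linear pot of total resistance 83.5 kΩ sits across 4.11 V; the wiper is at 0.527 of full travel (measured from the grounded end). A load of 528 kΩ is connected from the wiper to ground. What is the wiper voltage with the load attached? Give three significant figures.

V ≈ 2.08 V

The wiper splits the pot into (1−α)R = 39.50 kΩ above and αR = 44.00 kΩ below.
Lower section ‖ load = 40.62 kΩ.
V_wiper = 4.11 × 40.62/(39.50 + 40.62) = 2.08 V.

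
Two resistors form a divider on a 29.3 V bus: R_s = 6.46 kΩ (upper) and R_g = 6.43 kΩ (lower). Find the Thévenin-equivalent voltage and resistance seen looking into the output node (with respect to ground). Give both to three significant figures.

V_th is the open-circuit tap voltage: 29.3 × 6.43/(6.46 + 6.43) = 14.6 V.
With the supply zeroed, R_s and R_g appear in parallel from the tap: R_th = R_s‖R_g = (6.46 × 6.43)/12.89 = 3.22 kΩ.

V_th = 14.6 V, R_th = 3.22 kΩ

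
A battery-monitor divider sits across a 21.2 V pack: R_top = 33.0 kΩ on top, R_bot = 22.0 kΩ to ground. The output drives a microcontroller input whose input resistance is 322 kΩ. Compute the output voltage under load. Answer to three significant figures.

V_out ≈ 8.15 V

The load sits in parallel with R_bot: R_bot‖R_L = (22.0 × 322) / (22.0 + 322) = 20.59 kΩ.
V_out = 21.2 × 20.59 / (33.0 + 20.59) = 21.2 × 20.59/53.59 = 8.15 V.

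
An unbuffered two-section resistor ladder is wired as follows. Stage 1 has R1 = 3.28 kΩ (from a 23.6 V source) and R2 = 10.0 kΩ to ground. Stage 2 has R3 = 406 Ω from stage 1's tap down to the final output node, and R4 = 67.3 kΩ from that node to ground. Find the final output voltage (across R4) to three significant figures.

V_out ≈ 17.0 V

Stage 2 presents R3+R4 = 67710 Ω as a load on stage 1's tap.
Stage 1's lower leg becomes R2‖(R3+R4) = 8713 Ω, so V_mid = 23.6 × 8713/11990 = 17.15 V.
Stage 2 is itself unloaded: V_out = V_mid × R4/(R3+R4) = 17.15 × 67300/67710 = 17.0 V.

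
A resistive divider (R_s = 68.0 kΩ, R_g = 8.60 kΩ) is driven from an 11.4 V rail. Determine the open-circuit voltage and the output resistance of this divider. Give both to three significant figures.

V_th = 1.28 V, R_th = 7.63 kΩ

V_th is the open-circuit tap voltage: 11.4 × 8.60/(68.0 + 8.60) = 1.28 V.
With the supply zeroed, R_s and R_g appear in parallel from the tap: R_th = R_s‖R_g = (68.0 × 8.60)/76.60 = 7.63 kΩ.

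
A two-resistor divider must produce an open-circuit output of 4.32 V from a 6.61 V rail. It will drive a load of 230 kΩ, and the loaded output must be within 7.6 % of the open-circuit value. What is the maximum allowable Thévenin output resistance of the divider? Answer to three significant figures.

Loading drop = R_th/(R_th + R_L) ≤ 0.0760, so R_th ≤ R_L · ε/(1−ε) = 230 kΩ × 0.0760/0.9240 = 18.9 kΩ.

R_th ≤ 18.9 kΩ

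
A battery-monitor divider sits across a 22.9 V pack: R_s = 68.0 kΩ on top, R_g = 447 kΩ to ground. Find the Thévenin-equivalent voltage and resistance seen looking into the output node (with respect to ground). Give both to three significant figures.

V_th is the open-circuit tap voltage: 22.9 × 447/(68.0 + 447) = 19.9 V.
With the supply zeroed, R_s and R_g appear in parallel from the tap: R_th = R_s‖R_g = (68.0 × 447)/515.0 = 59.0 kΩ.

V_th = 19.9 V, R_th = 59.0 kΩ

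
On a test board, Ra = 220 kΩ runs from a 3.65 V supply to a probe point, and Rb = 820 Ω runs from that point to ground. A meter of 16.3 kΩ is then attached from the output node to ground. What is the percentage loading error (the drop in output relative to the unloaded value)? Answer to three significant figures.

The divider's output (Thévenin) resistance is Ra‖Rb = 817.0 Ω.
Fractional drop under load = R_th/(R_th + R_L) = 817.0 / (817.0 + 16300) = 0.04773.
So the output falls by 4.77 %.

4.77 %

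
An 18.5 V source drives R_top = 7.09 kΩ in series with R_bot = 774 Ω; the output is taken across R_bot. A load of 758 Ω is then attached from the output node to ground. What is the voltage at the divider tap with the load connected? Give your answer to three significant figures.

V_out ≈ 0.948 V

The load sits in parallel with R_bot: R_bot‖R_L = (774 × 758) / (774 + 758) = 383.0 Ω.
V_out = 18.5 × 383.0 / (7090 + 383.0) = 18.5 × 383.0/7473 = 0.948 V.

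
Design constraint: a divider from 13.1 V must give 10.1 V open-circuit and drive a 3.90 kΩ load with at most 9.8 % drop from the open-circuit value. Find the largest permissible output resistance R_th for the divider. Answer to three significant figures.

R_th ≤ 424 Ω

Loading drop = R_th/(R_th + R_L) ≤ 0.0980, so R_th ≤ R_L · ε/(1−ε) = 3.90 kΩ × 0.0980/0.9020 = 424 Ω.
(Any R1, R2 with R2/(R1+R2) = 0.771 and R1‖R2 ≤ 424 Ω will meet the spec.)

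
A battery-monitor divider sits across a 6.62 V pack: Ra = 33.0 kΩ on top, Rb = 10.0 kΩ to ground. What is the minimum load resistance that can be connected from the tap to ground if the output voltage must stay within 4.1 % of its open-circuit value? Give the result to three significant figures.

R_L(min) ≈ 180 kΩ

Output resistance R_th = Ra‖Rb = (33.0 × 10.0)/43.00 = 7.674 kΩ.
The fractional drop is R_th/(R_th + R_L); requiring this ≤ 0.0410 gives R_L ≥ R_th(1/0.0410 − 1) = 7.674 × 23.39 = 180 kΩ.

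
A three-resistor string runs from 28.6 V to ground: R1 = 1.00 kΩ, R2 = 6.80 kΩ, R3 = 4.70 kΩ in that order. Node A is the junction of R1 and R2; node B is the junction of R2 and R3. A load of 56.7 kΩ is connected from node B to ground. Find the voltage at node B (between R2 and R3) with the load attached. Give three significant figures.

V ≈ 10.2 V

At node B, R3 is in parallel with the load: R3‖R_L = 4.340 kΩ.
Below node A the resistance is R2 + (R3‖R_L) = 11.14 kΩ, so V_A = 28.6 × 11.14/12.14 = 26.24 V.
Then V_B = V_A × (R3‖R_L)/(R2 + R3‖R_L) = 26.24 × 4.340/11.14 = 10.2 V.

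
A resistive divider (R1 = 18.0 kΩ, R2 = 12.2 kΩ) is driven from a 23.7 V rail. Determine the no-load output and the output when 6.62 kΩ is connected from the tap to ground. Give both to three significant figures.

Unloaded: 9.57 V; loaded: 4.56 V

Open-circuit: V = 23.7 × 12.2/(18.0 + 12.2) = 9.57 V.
With the load, R2 becomes R2‖R_L = 4.291 kΩ, so V = 23.7 × 4.291/22.29 = 4.56 V.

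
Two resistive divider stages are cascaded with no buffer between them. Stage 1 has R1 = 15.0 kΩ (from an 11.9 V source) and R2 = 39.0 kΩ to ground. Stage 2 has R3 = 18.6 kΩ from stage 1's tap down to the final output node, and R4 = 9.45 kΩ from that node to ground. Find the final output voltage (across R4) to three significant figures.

Stage 2 presents R3+R4 = 28.05 kΩ as a load on stage 1's tap.
Stage 1's lower leg becomes R2‖(R3+R4) = 16.32 kΩ, so V_mid = 11.9 × 16.32/31.32 = 6.200 V.
Stage 2 is itself unloaded: V_out = V_mid × R4/(R3+R4) = 6.200 × 9.45/28.05 = 2.09 V.

V_out ≈ 2.09 V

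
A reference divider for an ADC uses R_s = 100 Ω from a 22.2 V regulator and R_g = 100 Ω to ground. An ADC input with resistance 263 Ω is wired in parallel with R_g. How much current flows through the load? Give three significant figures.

R_g‖R_L = 72.45 Ω; V_out = 22.2 × 72.45/172.5 = 9.327 V.
I_L = V_out / R_L = 9.327 / 263 Ω = 35.5 mA.

I_L ≈ 35.5 mA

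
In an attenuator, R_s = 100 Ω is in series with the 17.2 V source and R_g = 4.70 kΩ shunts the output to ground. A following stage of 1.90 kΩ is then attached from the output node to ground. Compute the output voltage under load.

The load sits in parallel with R_g: R_g‖R_L = (4700 × 1900) / (4700 + 1900) = 1353 Ω.
V_out = 17.2 × 1353 / (100 + 1353) = 17.2 × 1353/1453 = 16.0 V.

V_out ≈ 16.0 V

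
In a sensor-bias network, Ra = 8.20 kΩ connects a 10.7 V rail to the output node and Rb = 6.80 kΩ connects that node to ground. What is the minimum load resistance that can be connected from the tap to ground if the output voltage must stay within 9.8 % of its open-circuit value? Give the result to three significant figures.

Output resistance R_th = Ra‖Rb = (8.20 × 6.80)/15.00 = 3.717 kΩ.
The fractional drop is R_th/(R_th + R_L); requiring this ≤ 0.0980 gives R_L ≥ R_th(1/0.0980 − 1) = 3.717 × 9.204 = 34.2 kΩ.

R_L(min) ≈ 34.2 kΩ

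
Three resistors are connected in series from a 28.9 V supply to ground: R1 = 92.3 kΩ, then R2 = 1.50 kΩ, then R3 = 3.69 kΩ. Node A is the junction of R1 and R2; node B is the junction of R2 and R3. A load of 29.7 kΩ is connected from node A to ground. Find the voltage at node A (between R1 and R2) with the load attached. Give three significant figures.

Below node A the series string R2+R3 = 5.190 kΩ sits in parallel with the 29.7 kΩ load: 4.418 kΩ.
V_A = 28.9 × 4.418/(92.3 + 4.418) = 1.32 V.

V ≈ 1.32 V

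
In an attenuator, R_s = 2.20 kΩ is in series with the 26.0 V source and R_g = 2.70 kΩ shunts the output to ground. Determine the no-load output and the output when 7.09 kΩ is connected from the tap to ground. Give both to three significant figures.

Open-circuit: V = 26.0 × 2.70/(2.20 + 2.70) = 14.3 V.
With the load, R_g becomes R_g‖R_L = 1.955 kΩ, so V = 26.0 × 1.955/4.155 = 12.2 V.

Unloaded: 14.3 V; loaded: 12.2 V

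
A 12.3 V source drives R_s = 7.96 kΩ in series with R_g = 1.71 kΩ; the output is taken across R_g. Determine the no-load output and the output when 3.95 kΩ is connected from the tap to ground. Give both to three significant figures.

Open-circuit: V = 12.3 × 1.71/(7.96 + 1.71) = 2.18 V.
With the load, R_g becomes R_g‖R_L = 1.193 kΩ, so V = 12.3 × 1.193/9.153 = 1.60 V.

Unloaded: 2.18 V; loaded: 1.60 V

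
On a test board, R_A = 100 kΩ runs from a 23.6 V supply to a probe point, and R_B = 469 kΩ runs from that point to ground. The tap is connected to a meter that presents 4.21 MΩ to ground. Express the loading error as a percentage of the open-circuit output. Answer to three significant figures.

1.92 %

The divider's output (Thévenin) resistance is R_A‖R_B = 82.43 kΩ.
Fractional drop under load = R_th/(R_th + R_L) = 82.43 / (82.43 + 4210) = 0.01920.
So the output falls by 1.92 %.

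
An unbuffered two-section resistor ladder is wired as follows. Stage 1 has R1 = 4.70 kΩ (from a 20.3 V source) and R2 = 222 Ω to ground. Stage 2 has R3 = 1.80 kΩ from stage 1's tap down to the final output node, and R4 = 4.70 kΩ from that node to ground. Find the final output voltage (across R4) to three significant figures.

V_out ≈ 0.641 V

Stage 2 presents R3+R4 = 6500 Ω as a load on stage 1's tap.
Stage 1's lower leg becomes R2‖(R3+R4) = 214.7 Ω, so V_mid = 20.3 × 214.7/4915 = 0.8867 V.
Stage 2 is itself unloaded: V_out = V_mid × R4/(R3+R4) = 0.8867 × 4700/6500 = 0.641 V.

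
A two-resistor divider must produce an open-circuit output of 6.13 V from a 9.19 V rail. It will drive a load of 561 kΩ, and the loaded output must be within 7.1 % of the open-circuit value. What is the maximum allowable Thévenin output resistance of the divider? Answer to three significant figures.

Loading drop = R_th/(R_th + R_L) ≤ 0.0710, so R_th ≤ R_L · ε/(1−ε) = 561 kΩ × 0.0710/0.9290 = 42.9 kΩ.
(Any R1, R2 with R2/(R1+R2) = 0.667 and R1‖R2 ≤ 42.9 kΩ will meet the spec.)

R_th ≤ 42.9 kΩ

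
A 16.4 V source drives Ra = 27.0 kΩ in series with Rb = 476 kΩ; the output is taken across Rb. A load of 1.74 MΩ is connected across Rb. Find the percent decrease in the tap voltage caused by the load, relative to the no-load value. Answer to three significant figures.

1.45 %

The divider's output (Thévenin) resistance is Ra‖Rb = 25.55 kΩ.
Fractional drop under load = R_th/(R_th + R_L) = 25.55 / (25.55 + 1740) = 0.01447.
So the output falls by 1.45 %.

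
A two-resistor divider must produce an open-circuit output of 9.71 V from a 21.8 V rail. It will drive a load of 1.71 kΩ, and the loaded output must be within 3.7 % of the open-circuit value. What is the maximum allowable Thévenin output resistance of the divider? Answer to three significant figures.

R_th ≤ 65.7 Ω

Loading drop = R_th/(R_th + R_L) ≤ 0.0370, so R_th ≤ R_L · ε/(1−ε) = 1.71 kΩ × 0.0370/0.9630 = 65.7 Ω.
(Any R1, R2 with R2/(R1+R2) = 0.445 and R1‖R2 ≤ 65.7 Ω will meet the spec.)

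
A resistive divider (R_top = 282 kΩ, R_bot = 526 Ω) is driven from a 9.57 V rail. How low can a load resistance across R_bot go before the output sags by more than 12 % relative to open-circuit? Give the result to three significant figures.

Output resistance R_th = R_top‖R_bot = (282000 × 526)/282500 = 525.0 Ω.
The fractional drop is R_th/(R_th + R_L); requiring this ≤ 0.120 gives R_L ≥ R_th(1/0.120 − 1) = 525.0 × 7.333 = 3.85 kΩ.

R_L(min) ≈ 3.85 kΩ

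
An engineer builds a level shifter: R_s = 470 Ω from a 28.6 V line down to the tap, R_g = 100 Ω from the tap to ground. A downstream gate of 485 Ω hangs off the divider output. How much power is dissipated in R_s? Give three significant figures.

Total resistance from the source is R_s + (R_g‖R_L) = 552.9 Ω, so I = 28.6/552.9 Ω = 51.73 mA.
P = I²·R_s = (51.73 mA)² × 470 Ω = 1260 mW.

P ≈ 1260 mW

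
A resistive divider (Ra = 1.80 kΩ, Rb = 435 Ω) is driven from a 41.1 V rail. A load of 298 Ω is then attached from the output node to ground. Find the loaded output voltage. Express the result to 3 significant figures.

The load sits in parallel with Rb: Rb‖R_L = (435 × 298) / (435 + 298) = 176.8 Ω.
V_out = 41.1 × 176.8 / (1800 + 176.8) = 41.1 × 176.8/1977 = 3.68 V.

V_out ≈ 3.68 V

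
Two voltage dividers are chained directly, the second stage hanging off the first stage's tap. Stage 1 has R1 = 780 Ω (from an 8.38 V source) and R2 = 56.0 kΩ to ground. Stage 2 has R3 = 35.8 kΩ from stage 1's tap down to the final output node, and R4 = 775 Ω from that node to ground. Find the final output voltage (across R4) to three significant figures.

V_out ≈ 0.172 V

Stage 2 presents R3+R4 = 36580 Ω as a load on stage 1's tap.
Stage 1's lower leg becomes R2‖(R3+R4) = 22120 Ω, so V_mid = 8.38 × 22120/22900 = 8.095 V.
Stage 2 is itself unloaded: V_out = V_mid × R4/(R3+R4) = 8.095 × 775/36580 = 0.172 V.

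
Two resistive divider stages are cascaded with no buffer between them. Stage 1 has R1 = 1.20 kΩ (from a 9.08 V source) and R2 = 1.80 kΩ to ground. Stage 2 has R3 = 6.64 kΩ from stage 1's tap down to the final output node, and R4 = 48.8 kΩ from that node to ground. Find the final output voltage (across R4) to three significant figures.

V_out ≈ 4.73 V

Stage 2 presents R3+R4 = 55.44 kΩ as a load on stage 1's tap.
Stage 1's lower leg becomes R2‖(R3+R4) = 1.743 kΩ, so V_mid = 9.08 × 1.743/2.943 = 5.378 V.
Stage 2 is itself unloaded: V_out = V_mid × R4/(R3+R4) = 5.378 × 48.8/55.44 = 4.73 V.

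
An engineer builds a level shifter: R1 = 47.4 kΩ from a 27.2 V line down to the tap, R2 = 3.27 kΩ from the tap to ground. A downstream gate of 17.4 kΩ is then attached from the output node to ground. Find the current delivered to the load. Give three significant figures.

R2‖R_L = 2.753 kΩ; V_out = 27.2 × 2.753/50.15 = 1.493 V.
I_L = V_out / R_L = 1.493 / 17.4 kΩ = 0.0858 mA.

I_L ≈ 0.0858 mA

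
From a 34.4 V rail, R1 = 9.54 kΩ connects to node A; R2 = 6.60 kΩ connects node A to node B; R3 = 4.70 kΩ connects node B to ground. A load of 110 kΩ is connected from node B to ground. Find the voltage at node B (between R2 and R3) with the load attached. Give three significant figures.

V ≈ 7.51 V

At node B, R3 is in parallel with the load: R3‖R_L = 4.507 kΩ.
Below node A the resistance is R2 + (R3‖R_L) = 11.11 kΩ, so V_A = 34.4 × 11.11/20.65 = 18.51 V.
Then V_B = V_A × (R3‖R_L)/(R2 + R3‖R_L) = 18.51 × 4.507/11.11 = 7.51 V.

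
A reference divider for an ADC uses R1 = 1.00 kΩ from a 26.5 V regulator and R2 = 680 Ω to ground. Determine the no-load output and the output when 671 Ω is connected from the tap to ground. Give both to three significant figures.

Open-circuit: V = 26.5 × 680/(1000 + 680) = 10.7 V.
With the load, R2 becomes R2‖R_L = 337.7 Ω, so V = 26.5 × 337.7/1338 = 6.69 V.

Unloaded: 10.7 V; loaded: 6.69 V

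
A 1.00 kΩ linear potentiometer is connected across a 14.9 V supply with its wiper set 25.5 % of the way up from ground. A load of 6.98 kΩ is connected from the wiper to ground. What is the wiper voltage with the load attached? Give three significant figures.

V ≈ 3.70 V

The wiper splits the pot into (1−α)R = 745.0 Ω above and αR = 255.0 Ω below.
Lower section ‖ load = 246.0 Ω.
V_wiper = 14.9 × 246.0/(745.0 + 246.0) = 3.70 V.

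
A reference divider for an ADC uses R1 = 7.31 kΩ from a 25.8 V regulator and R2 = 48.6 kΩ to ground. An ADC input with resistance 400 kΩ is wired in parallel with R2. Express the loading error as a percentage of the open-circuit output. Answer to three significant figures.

The divider's output (Thévenin) resistance is R1‖R2 = 6.354 kΩ.
Fractional drop under load = R_th/(R_th + R_L) = 6.354 / (6.354 + 400) = 0.01564.
So the output falls by 1.56 %.

1.56 %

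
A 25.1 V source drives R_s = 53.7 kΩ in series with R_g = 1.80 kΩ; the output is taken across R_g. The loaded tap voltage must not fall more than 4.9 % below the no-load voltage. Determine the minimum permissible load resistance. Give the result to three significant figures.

R_L(min) ≈ 33.8 kΩ

Output resistance R_th = R_s‖R_g = (53.7 × 1.80)/55.50 = 1.742 kΩ.
The fractional drop is R_th/(R_th + R_L); requiring this ≤ 0.0490 gives R_L ≥ R_th(1/0.0490 − 1) = 1.742 × 19.41 = 33.8 kΩ.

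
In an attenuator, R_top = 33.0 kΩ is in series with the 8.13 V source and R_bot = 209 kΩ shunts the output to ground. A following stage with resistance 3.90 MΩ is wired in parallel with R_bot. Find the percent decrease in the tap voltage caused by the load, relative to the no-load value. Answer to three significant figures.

0.725 %

The divider's output (Thévenin) resistance is R_top‖R_bot = 28.50 kΩ.
Fractional drop under load = R_th/(R_th + R_L) = 28.50 / (28.50 + 3900) = 0.007255.
So the output falls by 0.725 %.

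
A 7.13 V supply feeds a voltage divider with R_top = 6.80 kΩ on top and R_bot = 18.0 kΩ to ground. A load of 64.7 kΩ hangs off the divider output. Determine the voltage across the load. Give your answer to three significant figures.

The load sits in parallel with R_bot: R_bot‖R_L = (18.0 × 64.7) / (18.0 + 64.7) = 14.08 kΩ.
V_out = 7.13 × 14.08 / (6.80 + 14.08) = 7.13 × 14.08/20.88 = 4.81 V.

V_out ≈ 4.81 V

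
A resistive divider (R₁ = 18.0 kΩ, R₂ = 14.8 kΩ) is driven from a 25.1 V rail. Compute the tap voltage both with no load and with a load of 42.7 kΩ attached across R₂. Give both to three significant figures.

Unloaded: 11.3 V; loaded: 9.52 V

Open-circuit: V = 25.1 × 14.8/(18.0 + 14.8) = 11.3 V.
With the load, R₂ becomes R₂‖R_L = 10.99 kΩ, so V = 25.1 × 10.99/28.99 = 9.52 V.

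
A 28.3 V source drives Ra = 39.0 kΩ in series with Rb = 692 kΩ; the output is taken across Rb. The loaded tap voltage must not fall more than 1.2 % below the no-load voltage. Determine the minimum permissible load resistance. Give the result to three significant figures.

Output resistance R_th = Ra‖Rb = (39.0 × 692)/731.0 = 36.92 kΩ.
The fractional drop is R_th/(R_th + R_L); requiring this ≤ 0.0120 gives R_L ≥ R_th(1/0.0120 − 1) = 36.92 × 82.33 = 3.04 MΩ.

R_L(min) ≈ 3.04 MΩ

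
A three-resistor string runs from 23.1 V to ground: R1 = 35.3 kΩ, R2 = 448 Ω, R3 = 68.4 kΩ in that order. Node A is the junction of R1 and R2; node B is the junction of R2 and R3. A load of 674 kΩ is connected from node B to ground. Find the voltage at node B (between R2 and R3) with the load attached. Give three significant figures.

V ≈ 14.7 V

At node B, R3 is in parallel with the load: R3‖R_L = 62100 Ω.
Below node A the resistance is R2 + (R3‖R_L) = 62550 Ω, so V_A = 23.1 × 62550/97850 = 14.77 V.
Then V_B = V_A × (R3‖R_L)/(R2 + R3‖R_L) = 14.77 × 62100/62550 = 14.7 V.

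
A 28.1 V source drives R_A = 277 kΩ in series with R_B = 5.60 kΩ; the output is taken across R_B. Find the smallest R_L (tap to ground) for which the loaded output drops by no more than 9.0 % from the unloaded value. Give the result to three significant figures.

Output resistance R_th = R_A‖R_B = (277 × 5.60)/282.6 = 5.489 kΩ.
The fractional drop is R_th/(R_th + R_L); requiring this ≤ 0.0900 gives R_L ≥ R_th(1/0.0900 − 1) = 5.489 × 10.11 = 55.5 kΩ.

R_L(min) ≈ 55.5 kΩ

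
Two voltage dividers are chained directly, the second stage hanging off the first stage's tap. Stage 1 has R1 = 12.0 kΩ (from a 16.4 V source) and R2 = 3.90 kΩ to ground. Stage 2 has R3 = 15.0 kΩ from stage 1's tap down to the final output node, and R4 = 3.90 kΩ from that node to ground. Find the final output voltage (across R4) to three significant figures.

V_out ≈ 0.718 V

Stage 2 presents R3+R4 = 18.90 kΩ as a load on stage 1's tap.
Stage 1's lower leg becomes R2‖(R3+R4) = 3.233 kΩ, so V_mid = 16.4 × 3.233/15.23 = 3.481 V.
Stage 2 is itself unloaded: V_out = V_mid × R4/(R3+R4) = 3.481 × 3.90/18.90 = 0.718 V.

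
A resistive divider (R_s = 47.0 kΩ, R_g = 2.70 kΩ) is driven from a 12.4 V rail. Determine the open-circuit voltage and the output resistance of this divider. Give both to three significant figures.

V_th = 0.674 V, R_th = 2.55 kΩ

V_th is the open-circuit tap voltage: 12.4 × 2.70/(47.0 + 2.70) = 0.674 V.
With the supply zeroed, R_s and R_g appear in parallel from the tap: R_th = R_s‖R_g = (47.0 × 2.70)/49.70 = 2.55 kΩ.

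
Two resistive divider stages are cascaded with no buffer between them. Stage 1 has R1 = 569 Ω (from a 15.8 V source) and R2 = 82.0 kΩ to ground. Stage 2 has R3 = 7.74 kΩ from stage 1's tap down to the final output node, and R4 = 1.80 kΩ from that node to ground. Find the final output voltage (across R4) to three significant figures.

Stage 2 presents R3+R4 = 9540 Ω as a load on stage 1's tap.
Stage 1's lower leg becomes R2‖(R3+R4) = 8546 Ω, so V_mid = 15.8 × 8546/9115 = 14.81 V.
Stage 2 is itself unloaded: V_out = V_mid × R4/(R3+R4) = 14.81 × 1800/9540 = 2.80 V.

V_out ≈ 2.80 V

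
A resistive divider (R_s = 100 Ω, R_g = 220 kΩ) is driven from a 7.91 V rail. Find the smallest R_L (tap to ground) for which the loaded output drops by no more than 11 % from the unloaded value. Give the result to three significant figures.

Output resistance R_th = R_s‖R_g = (100 × 220000)/220100 = 99.95 Ω.
The fractional drop is R_th/(R_th + R_L); requiring this ≤ 0.110 gives R_L ≥ R_th(1/0.110 − 1) = 99.95 × 8.091 = 809 Ω.

R_L(min) ≈ 809 Ω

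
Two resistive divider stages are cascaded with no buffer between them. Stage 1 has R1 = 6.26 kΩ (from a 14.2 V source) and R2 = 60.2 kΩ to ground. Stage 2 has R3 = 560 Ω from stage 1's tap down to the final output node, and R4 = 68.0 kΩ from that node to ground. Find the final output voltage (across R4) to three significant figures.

V_out ≈ 11.8 V

Stage 2 presents R3+R4 = 68560 Ω as a load on stage 1's tap.
Stage 1's lower leg becomes R2‖(R3+R4) = 32050 Ω, so V_mid = 14.2 × 32050/38310 = 11.88 V.
Stage 2 is itself unloaded: V_out = V_mid × R4/(R3+R4) = 11.88 × 68000/68560 = 11.8 V.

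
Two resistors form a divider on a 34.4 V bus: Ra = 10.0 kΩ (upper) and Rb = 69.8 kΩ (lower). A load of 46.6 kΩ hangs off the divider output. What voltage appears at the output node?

V_out ≈ 25.3 V

The load sits in parallel with Rb: Rb‖R_L = (69.8 × 46.6) / (69.8 + 46.6) = 27.94 kΩ.
V_out = 34.4 × 27.94 / (10.0 + 27.94) = 34.4 × 27.94/37.94 = 25.3 V.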